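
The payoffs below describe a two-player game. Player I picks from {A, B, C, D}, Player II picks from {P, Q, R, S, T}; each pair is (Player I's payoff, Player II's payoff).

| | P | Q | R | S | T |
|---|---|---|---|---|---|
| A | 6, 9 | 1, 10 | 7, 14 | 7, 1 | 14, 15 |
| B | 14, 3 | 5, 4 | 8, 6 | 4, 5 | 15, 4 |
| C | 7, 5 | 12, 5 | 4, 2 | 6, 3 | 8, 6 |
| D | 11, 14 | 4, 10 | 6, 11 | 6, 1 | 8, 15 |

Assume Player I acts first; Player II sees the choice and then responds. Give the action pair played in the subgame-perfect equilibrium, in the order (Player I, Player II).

Player II best-responds to each possible Player I move:
- A: Player II compares 9, 10, 14, 1, 15 and picks T; Player I would get 14.
- B: Player II compares 3, 4, 6, 5, 4 and picks R; Player I would get 8.
- C: Player II compares 5, 5, 2, 3, 6 and picks T; Player I would get 8.
- D: Player II compares 14, 10, 11, 1, 15 and picks T; Player I would get 8.
Player I's induced payoffs are 14, 8, 8, 8, so Player I commits to A. Subgame-perfect outcome: (A, T) with payoffs (14, 15).

(A, T)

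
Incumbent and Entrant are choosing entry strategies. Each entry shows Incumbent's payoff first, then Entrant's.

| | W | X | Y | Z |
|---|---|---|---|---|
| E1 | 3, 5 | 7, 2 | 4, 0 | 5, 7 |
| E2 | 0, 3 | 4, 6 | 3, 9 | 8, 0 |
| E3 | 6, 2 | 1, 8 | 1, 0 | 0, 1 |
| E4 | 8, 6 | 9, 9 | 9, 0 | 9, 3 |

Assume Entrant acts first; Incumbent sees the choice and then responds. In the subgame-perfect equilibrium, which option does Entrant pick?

Solve by backward induction (Entrant leads).
- W: Incumbent compares 3, 0, 6, 8 and picks E4; Entrant would get 6.
- X: Incumbent compares 7, 4, 1, 9 and picks E4; Entrant would get 9.
- Y: Incumbent compares 4, 3, 1, 9 and picks E4; Entrant would get 0.
- Z: Incumbent compares 5, 8, 0, 9 and picks E4; Entrant would get 3.
Among 6, 9, 0, 3, the best is 9 at X. Subgame-perfect outcome: (E4, X) with payoffs (9, 9).

X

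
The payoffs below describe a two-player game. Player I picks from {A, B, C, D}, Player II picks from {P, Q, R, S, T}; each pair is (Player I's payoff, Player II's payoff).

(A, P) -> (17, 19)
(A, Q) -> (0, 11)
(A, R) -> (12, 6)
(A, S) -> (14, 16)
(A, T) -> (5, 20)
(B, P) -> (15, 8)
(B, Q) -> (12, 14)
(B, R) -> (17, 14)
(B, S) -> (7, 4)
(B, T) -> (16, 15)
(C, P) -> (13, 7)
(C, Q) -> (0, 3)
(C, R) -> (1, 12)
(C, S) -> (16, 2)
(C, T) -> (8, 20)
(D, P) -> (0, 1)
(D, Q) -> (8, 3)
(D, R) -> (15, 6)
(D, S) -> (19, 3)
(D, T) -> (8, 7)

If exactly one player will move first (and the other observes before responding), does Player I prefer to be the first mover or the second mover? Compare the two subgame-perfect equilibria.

If Player I leads: Player II's best replies are A→T, B→T, C→T, D→T; Player I's induced payoffs 5, 16, 8, 8; outcome (B, T), payoffs (16, 15).
If Player II leads: Player I's best replies are P→A, Q→B, R→B, S→D, T→B; Player II's induced payoffs 19, 14, 14, 3, 15; outcome (A, P), payoffs (17, 19).
Player I gets 16 moving first and 17 moving second, so Player I prefers to move second.

second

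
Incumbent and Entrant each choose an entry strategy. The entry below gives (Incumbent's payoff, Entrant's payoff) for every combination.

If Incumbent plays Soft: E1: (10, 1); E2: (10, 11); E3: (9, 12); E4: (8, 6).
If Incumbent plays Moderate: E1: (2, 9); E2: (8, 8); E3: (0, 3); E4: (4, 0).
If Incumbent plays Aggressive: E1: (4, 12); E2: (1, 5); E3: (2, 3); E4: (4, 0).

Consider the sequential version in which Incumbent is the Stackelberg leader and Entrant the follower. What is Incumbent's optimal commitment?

Soft

Entrant best-responds to each possible Incumbent move:
- Soft → Entrant plays E3 (best of 1, 11, 12, 6); Incumbent gets 9.
- Moderate → Entrant plays E1 (best of 9, 8, 3, 0); Incumbent gets 2.
- Aggressive → Entrant plays E1 (best of 12, 5, 3, 0); Incumbent gets 4.
Incumbent's induced payoffs are 9, 2, 4, so Incumbent commits to Soft. Subgame-perfect outcome: (Soft, E3) with payoffs (9, 12).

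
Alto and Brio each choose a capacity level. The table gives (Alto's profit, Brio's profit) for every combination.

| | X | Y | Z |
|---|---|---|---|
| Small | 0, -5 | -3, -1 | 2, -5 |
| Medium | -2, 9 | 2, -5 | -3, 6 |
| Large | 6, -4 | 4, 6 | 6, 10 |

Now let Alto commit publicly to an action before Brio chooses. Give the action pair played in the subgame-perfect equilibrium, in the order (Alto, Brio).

Work backward from Brio's decision.
- Small → Brio plays Y (best of -5, -1, -5); Alto gets -3.
- Medium → Brio plays X (best of 9, -5, 6); Alto gets -2.
- Large → Brio plays Z (best of -4, 6, 10); Alto gets 6.
Maximizing over -3, -2, 6, Alto chooses Large. Subgame-perfect outcome: (Large, Z) with payoffs (6, 10).

(Large, Z)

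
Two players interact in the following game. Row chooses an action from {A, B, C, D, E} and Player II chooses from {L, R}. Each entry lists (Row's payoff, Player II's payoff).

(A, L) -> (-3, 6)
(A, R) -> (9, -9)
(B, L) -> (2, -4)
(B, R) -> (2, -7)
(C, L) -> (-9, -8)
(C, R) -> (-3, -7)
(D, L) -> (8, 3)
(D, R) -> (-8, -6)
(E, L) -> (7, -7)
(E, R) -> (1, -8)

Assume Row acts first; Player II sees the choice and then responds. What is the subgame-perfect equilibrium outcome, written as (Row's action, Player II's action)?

Solve by backward induction (Row leads).
- A: BR = L, leader payoff -3.
- B: BR = L, leader payoff 2.
- C: BR = R, leader payoff -3.
- D: BR = L, leader payoff 8.
- E: BR = L, leader payoff 7.
Maximizing over -3, 2, -3, 8, 7, Row chooses D. Subgame-perfect outcome: (D, L) with payoffs (8, 3).

(D, L)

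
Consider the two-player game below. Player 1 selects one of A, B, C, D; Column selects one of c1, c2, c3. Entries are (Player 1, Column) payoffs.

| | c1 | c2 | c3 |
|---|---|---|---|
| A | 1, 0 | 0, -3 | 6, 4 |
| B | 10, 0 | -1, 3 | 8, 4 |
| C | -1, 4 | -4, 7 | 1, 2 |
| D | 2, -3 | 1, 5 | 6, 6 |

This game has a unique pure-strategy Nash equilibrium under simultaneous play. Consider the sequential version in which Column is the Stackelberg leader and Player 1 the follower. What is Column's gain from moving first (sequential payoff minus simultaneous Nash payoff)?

1

Solve by backward induction (Column leads).
- c1: Player 1 compares 1, 10, -1, 2 and picks B; Column would get 0.
- c2: Player 1 compares 0, -1, -4, 1 and picks D; Column would get 5.
- c3: Player 1 compares 6, 8, 1, 6 and picks B; Column would get 4.
Column's induced payoffs are 0, 5, 4, so Column commits to c2. Subgame-perfect outcome: (D, c2) with payoffs (1, 5).
Under simultaneous play:
Player 1's best replies: c1→B; c2→D; c3→B.
Column's best replies: A→c3; B→c3; C→c2; D→c3.
Only (B, c3) has each player best-responding; Nash payoffs (8, 4).
Column's commitment gain: 5 − 4 = 1.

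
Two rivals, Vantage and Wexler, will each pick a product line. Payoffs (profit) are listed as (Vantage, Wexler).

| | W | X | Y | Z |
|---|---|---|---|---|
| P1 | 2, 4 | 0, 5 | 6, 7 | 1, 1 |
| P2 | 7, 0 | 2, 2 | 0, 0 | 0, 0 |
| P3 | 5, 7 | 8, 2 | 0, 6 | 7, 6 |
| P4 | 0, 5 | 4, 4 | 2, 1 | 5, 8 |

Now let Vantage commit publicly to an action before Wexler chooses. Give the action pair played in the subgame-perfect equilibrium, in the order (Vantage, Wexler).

Backward induction with Vantage moving first.
- P1: Wexler compares 4, 5, 7, 1 and picks Y; Vantage would get 6.
- P2: Wexler compares 0, 2, 0, 0 and picks X; Vantage would get 2.
- P3: Wexler compares 7, 2, 6, 6 and picks W; Vantage would get 5.
- P4: Wexler compares 5, 4, 1, 8 and picks Z; Vantage would get 5.
Among 6, 2, 5, 5, the best is 6 at P1. Subgame-perfect outcome: (P1, Y) with payoffs (6, 7).

(P1, Y)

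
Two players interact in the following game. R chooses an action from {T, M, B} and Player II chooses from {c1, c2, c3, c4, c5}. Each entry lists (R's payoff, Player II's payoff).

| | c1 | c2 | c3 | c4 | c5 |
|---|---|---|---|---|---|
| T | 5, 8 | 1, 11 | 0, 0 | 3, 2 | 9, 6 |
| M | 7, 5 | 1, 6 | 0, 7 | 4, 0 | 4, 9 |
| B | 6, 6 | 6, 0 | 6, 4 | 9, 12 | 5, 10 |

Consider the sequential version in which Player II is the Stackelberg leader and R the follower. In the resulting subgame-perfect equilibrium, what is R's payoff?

Solve by backward induction (Player II leads).
- c1: BR = M, leader payoff 5.
- c2: BR = B, leader payoff 0.
- c3: BR = B, leader payoff 4.
- c4: BR = B, leader payoff 12.
- c5: BR = T, leader payoff 6.
Player II's induced payoffs are 5, 0, 4, 12, 6, so Player II commits to c4. Subgame-perfect outcome: (B, c4) with payoffs (9, 12).

9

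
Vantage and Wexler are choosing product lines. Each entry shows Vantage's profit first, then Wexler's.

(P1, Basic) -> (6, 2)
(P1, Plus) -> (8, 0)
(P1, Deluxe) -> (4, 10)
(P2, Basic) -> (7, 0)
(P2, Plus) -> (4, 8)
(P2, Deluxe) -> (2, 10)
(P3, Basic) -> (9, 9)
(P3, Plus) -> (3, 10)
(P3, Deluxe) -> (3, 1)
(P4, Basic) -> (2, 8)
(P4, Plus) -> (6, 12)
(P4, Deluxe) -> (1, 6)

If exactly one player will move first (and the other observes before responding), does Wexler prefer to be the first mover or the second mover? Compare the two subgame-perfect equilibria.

second

If Vantage leads: Wexler's best replies are P1→Deluxe, P2→Deluxe, P3→Plus, P4→Plus; Vantage's induced payoffs 4, 2, 3, 6; outcome (P4, Plus), payoffs (6, 12).
If Wexler leads: Vantage's best replies are Basic→P3, Plus→P1, Deluxe→P1; Wexler's induced payoffs 9, 0, 10; outcome (P1, Deluxe), payoffs (4, 10).
Wexler gets 10 moving first and 12 moving second, so Wexler prefers to move second.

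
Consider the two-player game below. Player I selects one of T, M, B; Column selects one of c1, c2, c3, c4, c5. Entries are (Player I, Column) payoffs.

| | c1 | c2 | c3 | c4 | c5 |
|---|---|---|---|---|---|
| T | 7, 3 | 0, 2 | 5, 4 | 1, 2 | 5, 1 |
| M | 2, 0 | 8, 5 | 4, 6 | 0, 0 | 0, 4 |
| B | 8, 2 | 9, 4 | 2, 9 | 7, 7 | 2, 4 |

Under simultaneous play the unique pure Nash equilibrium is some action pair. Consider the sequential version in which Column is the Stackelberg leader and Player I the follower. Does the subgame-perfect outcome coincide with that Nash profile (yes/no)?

Backward induction with Column moving first.
- c1: BR = B, leader payoff 2.
- c2: BR = B, leader payoff 4.
- c3: BR = T, leader payoff 4.
- c4: BR = B, leader payoff 7.
- c5: BR = T, leader payoff 1.
Maximizing over 2, 4, 4, 7, 1, Column chooses c4. Subgame-perfect outcome: (B, c4) with payoffs (7, 7).
Now find the simultaneous Nash equilibrium.
Player I's best replies: c1→B; c2→B; c3→T; c4→B; c5→T.
Column's best replies: T→c3; M→c3; B→c3.
The unique mutual best reply is (T, c3), giving (5, 4).
Sequential outcome (B, c4) differs from the Nash profile (T, c3).

no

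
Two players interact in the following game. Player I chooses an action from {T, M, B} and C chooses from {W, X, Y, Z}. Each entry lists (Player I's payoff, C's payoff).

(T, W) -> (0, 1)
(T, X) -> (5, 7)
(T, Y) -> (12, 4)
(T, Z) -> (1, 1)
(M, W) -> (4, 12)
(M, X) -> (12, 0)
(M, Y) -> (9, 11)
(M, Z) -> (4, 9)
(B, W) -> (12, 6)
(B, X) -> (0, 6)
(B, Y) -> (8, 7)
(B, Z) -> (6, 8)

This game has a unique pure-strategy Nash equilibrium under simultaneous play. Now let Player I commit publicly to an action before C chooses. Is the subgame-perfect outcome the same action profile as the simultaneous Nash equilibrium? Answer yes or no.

yes

Work backward from C's decision.
- T: BR = X, leader payoff 5.
- M: BR = W, leader payoff 4.
- B: BR = Z, leader payoff 6.
Among 5, 4, 6, the best is 6 at B. Subgame-perfect outcome: (B, Z) with payoffs (6, 8).
Now find the simultaneous Nash equilibrium.
Player I's best replies: W→B; X→M; Y→T; Z→B.
C's best replies: T→X; M→W; B→Z.
The unique mutual best reply is (B, Z), giving (6, 8).
Sequential outcome (B, Z) coincides with the Nash profile (B, Z).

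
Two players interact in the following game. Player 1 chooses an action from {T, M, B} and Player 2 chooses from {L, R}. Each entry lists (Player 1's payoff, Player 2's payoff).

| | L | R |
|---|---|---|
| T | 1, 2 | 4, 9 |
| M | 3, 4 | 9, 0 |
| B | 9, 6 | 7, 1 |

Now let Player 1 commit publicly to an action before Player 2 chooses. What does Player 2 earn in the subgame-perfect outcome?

6

Player 2 best-responds to each possible Player 1 move:
- T → Player 2 plays R (best of 2, 9); Player 1 gets 4.
- M → Player 2 plays L (best of 4, 0); Player 1 gets 3.
- B → Player 2 plays L (best of 6, 1); Player 1 gets 9.
Maximizing over 4, 3, 9, Player 1 chooses B. Subgame-perfect outcome: (B, L) with payoffs (9, 6).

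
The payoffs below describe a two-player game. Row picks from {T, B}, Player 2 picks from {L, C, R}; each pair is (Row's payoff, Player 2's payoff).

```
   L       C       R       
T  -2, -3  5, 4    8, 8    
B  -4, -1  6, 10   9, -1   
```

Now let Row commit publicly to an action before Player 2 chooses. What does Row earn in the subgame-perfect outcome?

Solve by backward induction (Row leads).
- T: BR = R, leader payoff 8.
- B: BR = C, leader payoff 6.
Among 8, 6, the best is 8 at T. Subgame-perfect outcome: (T, R) with payoffs (8, 8).

8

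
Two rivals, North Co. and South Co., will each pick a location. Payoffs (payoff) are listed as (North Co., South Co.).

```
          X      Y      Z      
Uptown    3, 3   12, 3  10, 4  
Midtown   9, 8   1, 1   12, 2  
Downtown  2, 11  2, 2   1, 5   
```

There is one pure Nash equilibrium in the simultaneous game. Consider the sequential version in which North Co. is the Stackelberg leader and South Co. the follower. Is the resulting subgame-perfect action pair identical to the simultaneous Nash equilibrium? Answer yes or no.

no

Backward induction with North Co. moving first.
- Uptown: BR = Z, leader payoff 10.
- Midtown: BR = X, leader payoff 9.
- Downtown: BR = X, leader payoff 2.
Among 10, 9, 2, the best is 10 at Uptown. Subgame-perfect outcome: (Uptown, Z) with payoffs (10, 4).
Under simultaneous play:
North Co.'s best replies: X→Midtown; Y→Uptown; Z→Midtown.
South Co.'s best replies: Uptown→Z; Midtown→X; Downtown→X.
Only (Midtown, X) has each player best-responding; Nash payoffs (9, 8).
Sequential outcome (Uptown, Z) differs from the Nash profile (Midtown, X).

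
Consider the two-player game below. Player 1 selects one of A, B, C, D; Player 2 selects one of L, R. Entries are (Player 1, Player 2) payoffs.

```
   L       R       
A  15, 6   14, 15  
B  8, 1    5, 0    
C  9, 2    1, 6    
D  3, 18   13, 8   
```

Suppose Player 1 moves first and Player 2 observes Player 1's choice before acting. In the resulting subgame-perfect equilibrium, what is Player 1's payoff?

Player 2 best-responds to each possible Player 1 move:
- A: Player 2 compares 6, 15 and picks R; Player 1 would get 14.
- B: Player 2 compares 1, 0 and picks L; Player 1 would get 8.
- C: Player 2 compares 2, 6 and picks R; Player 1 would get 1.
- D: Player 2 compares 18, 8 and picks L; Player 1 would get 3.
Maximizing over 14, 8, 1, 3, Player 1 chooses A. Subgame-perfect outcome: (A, R) with payoffs (14, 15).

14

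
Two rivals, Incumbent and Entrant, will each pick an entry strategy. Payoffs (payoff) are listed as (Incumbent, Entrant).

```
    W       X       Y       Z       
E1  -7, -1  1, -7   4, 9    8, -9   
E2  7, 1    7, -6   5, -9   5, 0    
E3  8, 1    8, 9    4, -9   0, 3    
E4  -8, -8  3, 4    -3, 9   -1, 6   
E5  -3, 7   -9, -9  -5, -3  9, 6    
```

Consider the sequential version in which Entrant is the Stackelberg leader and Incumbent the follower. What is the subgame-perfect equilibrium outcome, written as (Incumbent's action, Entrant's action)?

Work backward from Incumbent's decision.
- W: BR = E3, leader payoff 1.
- X: BR = E3, leader payoff 9.
- Y: BR = E2, leader payoff -9.
- Z: BR = E5, leader payoff 6.
Among 1, 9, -9, 6, the best is 9 at X. Subgame-perfect outcome: (E3, X) with payoffs (8, 9).

(E3, X)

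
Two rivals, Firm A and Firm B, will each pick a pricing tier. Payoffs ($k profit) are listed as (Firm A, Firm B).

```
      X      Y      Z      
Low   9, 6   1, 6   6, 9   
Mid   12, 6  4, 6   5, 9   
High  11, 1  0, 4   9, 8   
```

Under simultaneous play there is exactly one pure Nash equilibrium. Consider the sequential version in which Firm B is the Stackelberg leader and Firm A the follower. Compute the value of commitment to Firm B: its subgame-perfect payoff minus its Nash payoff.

Work backward from Firm A's decision.
- X → Firm A plays Mid (best of 9, 12, 11); Firm B gets 6.
- Y → Firm A plays Mid (best of 1, 4, 0); Firm B gets 6.
- Z → Firm A plays High (best of 6, 5, 9); Firm B gets 8.
Among 6, 6, 8, the best is 8 at Z. Subgame-perfect outcome: (High, Z) with payoffs (9, 8).
For the simultaneous game, intersect best replies.
Firm A's best replies: X→Mid; Y→Mid; Z→High.
Firm B's best replies: Low→Z; Mid→Z; High→Z.
The unique mutual best reply is (High, Z), giving (9, 8).
Firm B's commitment gain: 8 − 8 = 0.

0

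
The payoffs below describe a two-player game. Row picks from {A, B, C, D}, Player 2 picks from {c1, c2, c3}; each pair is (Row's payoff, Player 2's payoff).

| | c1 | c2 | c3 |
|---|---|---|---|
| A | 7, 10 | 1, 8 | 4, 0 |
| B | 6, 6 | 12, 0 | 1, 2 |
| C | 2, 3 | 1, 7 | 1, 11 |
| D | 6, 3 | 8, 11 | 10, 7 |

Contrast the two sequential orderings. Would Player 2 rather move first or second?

If Row leads: Player 2's best replies are A→c1, B→c1, C→c3, D→c2; Row's induced payoffs 7, 6, 1, 8; outcome (D, c2), payoffs (8, 11).
If Player 2 leads: Row's best replies are c1→A, c2→B, c3→D; Player 2's induced payoffs 10, 0, 7; outcome (A, c1), payoffs (7, 10).
Player 2 gets 10 moving first and 11 moving second, so Player 2 prefers to move second.

second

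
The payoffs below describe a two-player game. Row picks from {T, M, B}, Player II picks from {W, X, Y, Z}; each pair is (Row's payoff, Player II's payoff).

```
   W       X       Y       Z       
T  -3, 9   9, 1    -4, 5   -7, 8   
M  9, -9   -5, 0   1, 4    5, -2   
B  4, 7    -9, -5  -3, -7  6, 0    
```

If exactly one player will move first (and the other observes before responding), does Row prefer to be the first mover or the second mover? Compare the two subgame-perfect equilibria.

first

If Row leads: Player II's best replies are T→W, M→Y, B→W; Row's induced payoffs -3, 1, 4; outcome (B, W), payoffs (4, 7).
If Player II leads: Row's best replies are W→M, X→T, Y→M, Z→B; Player II's induced payoffs -9, 1, 4, 0; outcome (M, Y), payoffs (1, 4).
Row gets 4 moving first and 1 moving second, so Row prefers to move first.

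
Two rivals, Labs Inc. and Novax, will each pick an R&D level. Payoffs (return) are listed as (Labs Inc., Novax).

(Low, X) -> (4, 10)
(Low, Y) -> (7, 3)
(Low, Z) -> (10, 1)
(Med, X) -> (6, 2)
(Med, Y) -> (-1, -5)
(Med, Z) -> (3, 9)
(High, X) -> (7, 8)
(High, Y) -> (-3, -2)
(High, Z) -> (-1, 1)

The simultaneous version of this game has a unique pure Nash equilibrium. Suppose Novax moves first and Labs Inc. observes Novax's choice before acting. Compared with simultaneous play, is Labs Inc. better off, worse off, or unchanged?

Work backward from Labs Inc.'s decision.
- X: BR = High, leader payoff 8.
- Y: BR = Low, leader payoff 3.
- Z: BR = Low, leader payoff 1.
Maximizing over 8, 3, 1, Novax chooses X. Subgame-perfect outcome: (High, X) with payoffs (7, 8).
Under simultaneous play:
Labs Inc.'s best replies: X→High; Y→Low; Z→Low.
Novax's best replies: Low→X; Med→Z; High→X.
The unique mutual best reply is (High, X), giving (7, 8).
Labs Inc. earns 7 sequentially versus 7 at the Nash outcome: unchanged.

unchanged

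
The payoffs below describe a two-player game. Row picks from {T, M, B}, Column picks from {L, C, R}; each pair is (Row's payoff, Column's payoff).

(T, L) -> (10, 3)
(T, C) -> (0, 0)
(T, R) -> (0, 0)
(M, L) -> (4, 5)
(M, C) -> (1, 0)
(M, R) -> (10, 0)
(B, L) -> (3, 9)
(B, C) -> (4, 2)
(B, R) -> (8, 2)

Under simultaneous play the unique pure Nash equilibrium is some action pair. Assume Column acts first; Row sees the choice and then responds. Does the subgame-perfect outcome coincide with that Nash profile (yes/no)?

Solve by backward induction (Column leads).
- L: BR = T, leader payoff 3.
- C: BR = B, leader payoff 2.
- R: BR = M, leader payoff 0.
Among 3, 2, 0, the best is 3 at L. Subgame-perfect outcome: (T, L) with payoffs (10, 3).
For the simultaneous game, intersect best replies.
Row's best replies: L→T; C→B; R→M.
Column's best replies: T→L; M→L; B→L.
The unique mutual best reply is (T, L), giving (10, 3).
Sequential outcome (T, L) coincides with the Nash profile (T, L).

yes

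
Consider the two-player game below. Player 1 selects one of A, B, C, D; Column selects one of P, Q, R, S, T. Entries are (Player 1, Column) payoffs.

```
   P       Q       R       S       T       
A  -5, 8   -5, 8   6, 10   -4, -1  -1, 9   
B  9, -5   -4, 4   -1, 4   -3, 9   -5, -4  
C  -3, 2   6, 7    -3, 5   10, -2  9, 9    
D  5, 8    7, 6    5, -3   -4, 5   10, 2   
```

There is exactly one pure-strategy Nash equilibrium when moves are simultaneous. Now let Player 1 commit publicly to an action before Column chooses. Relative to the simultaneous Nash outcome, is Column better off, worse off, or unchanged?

worse off

Backward induction with Player 1 moving first.
- A: BR = R, leader payoff 6.
- B: BR = S, leader payoff -3.
- C: BR = T, leader payoff 9.
- D: BR = P, leader payoff 5.
Among 6, -3, 9, 5, the best is 9 at C. Subgame-perfect outcome: (C, T) with payoffs (9, 9).
For the simultaneous game, intersect best replies.
Player 1's best replies: P→B; Q→D; R→A; S→C; T→D.
Column's best replies: A→R; B→S; C→T; D→P.
Only (A, R) has each player best-responding; Nash payoffs (6, 10).
Column earns 9 sequentially versus 10 at the Nash outcome: worse off.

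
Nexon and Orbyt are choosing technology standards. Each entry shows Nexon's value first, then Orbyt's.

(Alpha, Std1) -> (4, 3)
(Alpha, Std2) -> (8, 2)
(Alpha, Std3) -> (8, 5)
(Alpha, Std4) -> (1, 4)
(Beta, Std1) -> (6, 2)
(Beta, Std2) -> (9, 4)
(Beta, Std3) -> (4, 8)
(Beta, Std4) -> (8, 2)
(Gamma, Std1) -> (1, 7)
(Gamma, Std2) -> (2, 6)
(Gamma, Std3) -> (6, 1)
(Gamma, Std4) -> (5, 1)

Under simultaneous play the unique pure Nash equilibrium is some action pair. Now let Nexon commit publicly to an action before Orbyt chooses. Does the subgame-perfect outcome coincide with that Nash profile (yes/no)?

yes

Work backward from Orbyt's decision.
- Alpha: BR = Std3, leader payoff 8.
- Beta: BR = Std3, leader payoff 4.
- Gamma: BR = Std1, leader payoff 1.
Maximizing over 8, 4, 1, Nexon chooses Alpha. Subgame-perfect outcome: (Alpha, Std3) with payoffs (8, 5).
Under simultaneous play:
Nexon's best replies: Std1→Beta; Std2→Beta; Std3→Alpha; Std4→Beta.
Orbyt's best replies: Alpha→Std3; Beta→Std3; Gamma→Std1.
The unique mutual best reply is (Alpha, Std3), giving (8, 5).
Sequential outcome (Alpha, Std3) coincides with the Nash profile (Alpha, Std3).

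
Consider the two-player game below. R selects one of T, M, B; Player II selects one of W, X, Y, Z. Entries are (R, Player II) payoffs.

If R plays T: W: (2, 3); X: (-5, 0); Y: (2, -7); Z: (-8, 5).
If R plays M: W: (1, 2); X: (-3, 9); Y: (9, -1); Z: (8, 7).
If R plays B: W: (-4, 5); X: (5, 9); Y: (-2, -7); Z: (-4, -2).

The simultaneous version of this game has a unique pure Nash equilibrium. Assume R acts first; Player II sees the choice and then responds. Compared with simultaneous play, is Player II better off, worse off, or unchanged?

unchanged

Backward induction with R moving first.
- T: Player II compares 3, 0, -7, 5 and picks Z; R would get -8.
- M: Player II compares 2, 9, -1, 7 and picks X; R would get -3.
- B: Player II compares 5, 9, -7, -2 and picks X; R would get 5.
Among -8, -3, 5, the best is 5 at B. Subgame-perfect outcome: (B, X) with payoffs (5, 9).
Under simultaneous play:
R's best replies: W→T; X→B; Y→M; Z→M.
Player II's best replies: T→Z; M→X; B→X.
Only (B, X) has each player best-responding; Nash payoffs (5, 9).
Player II earns 9 sequentially versus 9 at the Nash outcome: unchanged.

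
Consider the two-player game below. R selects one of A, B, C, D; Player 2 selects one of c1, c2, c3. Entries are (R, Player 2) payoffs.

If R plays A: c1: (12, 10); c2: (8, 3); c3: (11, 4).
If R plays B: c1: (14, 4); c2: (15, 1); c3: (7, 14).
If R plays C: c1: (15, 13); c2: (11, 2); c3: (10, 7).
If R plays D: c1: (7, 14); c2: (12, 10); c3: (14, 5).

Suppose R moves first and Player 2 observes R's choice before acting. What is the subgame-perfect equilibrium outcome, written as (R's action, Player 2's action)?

(C, c1)

Backward induction with R moving first.
- A: BR = c1, leader payoff 12.
- B: BR = c3, leader payoff 7.
- C: BR = c1, leader payoff 15.
- D: BR = c1, leader payoff 7.
Maximizing over 12, 7, 15, 7, R chooses C. Subgame-perfect outcome: (C, c1) with payoffs (15, 13).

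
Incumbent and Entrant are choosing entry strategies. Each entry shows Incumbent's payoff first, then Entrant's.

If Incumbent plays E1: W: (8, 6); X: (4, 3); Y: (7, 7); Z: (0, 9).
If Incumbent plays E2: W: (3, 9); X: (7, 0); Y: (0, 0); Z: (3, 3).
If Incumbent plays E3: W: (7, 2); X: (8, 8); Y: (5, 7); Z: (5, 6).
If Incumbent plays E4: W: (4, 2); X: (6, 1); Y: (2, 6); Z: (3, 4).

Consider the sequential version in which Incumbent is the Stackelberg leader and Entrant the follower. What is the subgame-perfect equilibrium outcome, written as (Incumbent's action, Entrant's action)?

(E3, X)

Entrant best-responds to each possible Incumbent move:
- E1: Entrant compares 6, 3, 7, 9 and picks Z; Incumbent would get 0.
- E2: Entrant compares 9, 0, 0, 3 and picks W; Incumbent would get 3.
- E3: Entrant compares 2, 8, 7, 6 and picks X; Incumbent would get 8.
- E4: Entrant compares 2, 1, 6, 4 and picks Y; Incumbent would get 2.
Maximizing over 0, 3, 8, 2, Incumbent chooses E3. Subgame-perfect outcome: (E3, X) with payoffs (8, 8).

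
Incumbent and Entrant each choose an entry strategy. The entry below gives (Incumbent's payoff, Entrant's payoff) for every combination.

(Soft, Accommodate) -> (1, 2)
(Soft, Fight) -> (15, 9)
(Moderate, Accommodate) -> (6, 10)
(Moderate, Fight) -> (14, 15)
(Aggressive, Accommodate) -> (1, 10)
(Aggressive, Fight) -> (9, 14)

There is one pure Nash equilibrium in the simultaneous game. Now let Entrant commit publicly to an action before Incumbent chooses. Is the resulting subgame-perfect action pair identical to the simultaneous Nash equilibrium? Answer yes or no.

Backward induction with Entrant moving first.
- Accommodate: BR = Moderate, leader payoff 10.
- Fight: BR = Soft, leader payoff 9.
Maximizing over 10, 9, Entrant chooses Accommodate. Subgame-perfect outcome: (Moderate, Accommodate) with payoffs (6, 10).
Now find the simultaneous Nash equilibrium.
Incumbent's best replies: Accommodate→Moderate; Fight→Soft.
Entrant's best replies: Soft→Fight; Moderate→Fight; Aggressive→Fight.
The unique mutual best reply is (Soft, Fight), giving (15, 9).
Sequential outcome (Moderate, Accommodate) differs from the Nash profile (Soft, Fight).

no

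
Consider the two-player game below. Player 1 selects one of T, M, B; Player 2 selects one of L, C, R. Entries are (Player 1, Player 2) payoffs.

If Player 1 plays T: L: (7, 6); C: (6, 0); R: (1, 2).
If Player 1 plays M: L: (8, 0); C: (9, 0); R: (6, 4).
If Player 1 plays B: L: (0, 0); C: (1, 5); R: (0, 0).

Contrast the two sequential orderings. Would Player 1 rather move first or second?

first

If Player 1 leads: Player 2's best replies are T→L, M→R, B→C; Player 1's induced payoffs 7, 6, 1; outcome (T, L), payoffs (7, 6).
If Player 2 leads: Player 1's best replies are L→M, C→M, R→M; Player 2's induced payoffs 0, 0, 4; outcome (M, R), payoffs (6, 4).
Player 1 gets 7 moving first and 6 moving second, so Player 1 prefers to move first.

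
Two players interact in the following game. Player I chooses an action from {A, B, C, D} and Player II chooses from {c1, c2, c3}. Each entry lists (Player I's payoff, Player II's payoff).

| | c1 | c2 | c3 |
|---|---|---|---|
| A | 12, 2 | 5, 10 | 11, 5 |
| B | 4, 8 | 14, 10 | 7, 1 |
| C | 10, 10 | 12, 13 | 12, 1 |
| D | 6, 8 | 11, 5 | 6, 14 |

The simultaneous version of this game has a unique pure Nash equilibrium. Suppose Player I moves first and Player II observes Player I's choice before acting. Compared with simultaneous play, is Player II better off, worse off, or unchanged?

Solve by backward induction (Player I leads).
- A: BR = c2, leader payoff 5.
- B: BR = c2, leader payoff 14.
- C: BR = c2, leader payoff 12.
- D: BR = c3, leader payoff 6.
Among 5, 14, 12, 6, the best is 14 at B. Subgame-perfect outcome: (B, c2) with payoffs (14, 10).
Under simultaneous play:
Player I's best replies: c1→A; c2→B; c3→C.
Player II's best replies: A→c2; B→c2; C→c2; D→c3.
The unique mutual best reply is (B, c2), giving (14, 10).
Player II earns 10 sequentially versus 10 at the Nash outcome: unchanged.

unchanged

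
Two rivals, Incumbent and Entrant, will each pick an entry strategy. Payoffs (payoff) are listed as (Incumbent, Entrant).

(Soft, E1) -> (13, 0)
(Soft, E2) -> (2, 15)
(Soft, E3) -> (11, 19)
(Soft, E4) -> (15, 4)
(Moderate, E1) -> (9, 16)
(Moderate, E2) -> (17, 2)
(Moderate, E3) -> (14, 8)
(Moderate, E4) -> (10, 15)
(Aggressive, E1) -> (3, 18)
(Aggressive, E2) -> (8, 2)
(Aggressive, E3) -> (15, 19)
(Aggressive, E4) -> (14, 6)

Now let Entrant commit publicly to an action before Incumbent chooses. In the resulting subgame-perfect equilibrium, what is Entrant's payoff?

19

Work backward from Incumbent's decision.
- E1 → Incumbent plays Soft (best of 13, 9, 3); Entrant gets 0.
- E2 → Incumbent plays Moderate (best of 2, 17, 8); Entrant gets 2.
- E3 → Incumbent plays Aggressive (best of 11, 14, 15); Entrant gets 19.
- E4 → Incumbent plays Soft (best of 15, 10, 14); Entrant gets 4.
Maximizing over 0, 2, 19, 4, Entrant chooses E3. Subgame-perfect outcome: (Aggressive, E3) with payoffs (15, 19).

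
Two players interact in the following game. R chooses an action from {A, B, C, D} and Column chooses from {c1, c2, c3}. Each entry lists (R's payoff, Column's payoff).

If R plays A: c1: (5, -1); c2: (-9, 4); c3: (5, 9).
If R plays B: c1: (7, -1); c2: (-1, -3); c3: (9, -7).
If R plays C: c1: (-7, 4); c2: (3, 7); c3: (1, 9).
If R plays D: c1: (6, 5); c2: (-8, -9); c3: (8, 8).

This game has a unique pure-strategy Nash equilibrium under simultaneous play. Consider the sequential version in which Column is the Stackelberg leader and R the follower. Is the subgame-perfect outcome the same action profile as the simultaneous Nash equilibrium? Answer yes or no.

Solve by backward induction (Column leads).
- c1: BR = B, leader payoff -1.
- c2: BR = C, leader payoff 7.
- c3: BR = B, leader payoff -7.
Maximizing over -1, 7, -7, Column chooses c2. Subgame-perfect outcome: (C, c2) with payoffs (3, 7).
Under simultaneous play:
R's best replies: c1→B; c2→C; c3→B.
Column's best replies: A→c3; B→c1; C→c3; D→c3.
Only (B, c1) has each player best-responding; Nash payoffs (7, -1).
Sequential outcome (C, c2) differs from the Nash profile (B, c1).

no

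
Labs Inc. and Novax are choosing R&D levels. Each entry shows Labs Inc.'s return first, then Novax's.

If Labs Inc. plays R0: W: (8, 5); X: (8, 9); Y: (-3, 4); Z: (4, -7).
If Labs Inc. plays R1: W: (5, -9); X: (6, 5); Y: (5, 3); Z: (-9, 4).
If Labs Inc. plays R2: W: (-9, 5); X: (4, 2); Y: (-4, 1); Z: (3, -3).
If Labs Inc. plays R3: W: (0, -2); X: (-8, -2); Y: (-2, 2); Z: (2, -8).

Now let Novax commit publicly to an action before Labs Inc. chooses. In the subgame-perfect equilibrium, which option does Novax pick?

X

Labs Inc. best-responds to each possible Novax move:
- W: BR = R0, leader payoff 5.
- X: BR = R0, leader payoff 9.
- Y: BR = R1, leader payoff 3.
- Z: BR = R0, leader payoff -7.
Among 5, 9, 3, -7, the best is 9 at X. Subgame-perfect outcome: (R0, X) with payoffs (8, 9).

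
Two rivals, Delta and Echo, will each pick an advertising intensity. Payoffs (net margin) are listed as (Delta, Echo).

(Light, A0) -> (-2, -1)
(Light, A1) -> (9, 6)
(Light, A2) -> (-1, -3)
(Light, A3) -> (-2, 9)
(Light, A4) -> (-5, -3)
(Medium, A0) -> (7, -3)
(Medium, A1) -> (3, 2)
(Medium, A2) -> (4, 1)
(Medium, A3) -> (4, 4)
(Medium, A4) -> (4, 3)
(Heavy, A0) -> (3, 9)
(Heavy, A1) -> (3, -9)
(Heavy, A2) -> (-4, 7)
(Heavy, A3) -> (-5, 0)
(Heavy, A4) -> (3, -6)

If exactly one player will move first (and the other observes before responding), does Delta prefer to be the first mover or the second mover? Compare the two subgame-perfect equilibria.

If Delta leads: Echo's best replies are Light→A3, Medium→A3, Heavy→A0; Delta's induced payoffs -2, 4, 3; outcome (Medium, A3), payoffs (4, 4).
If Echo leads: Delta's best replies are A0→Medium, A1→Light, A2→Medium, A3→Medium, A4→Medium; Echo's induced payoffs -3, 6, 1, 4, 3; outcome (Light, A1), payoffs (9, 6).
Delta gets 4 moving first and 9 moving second, so Delta prefers to move second.

second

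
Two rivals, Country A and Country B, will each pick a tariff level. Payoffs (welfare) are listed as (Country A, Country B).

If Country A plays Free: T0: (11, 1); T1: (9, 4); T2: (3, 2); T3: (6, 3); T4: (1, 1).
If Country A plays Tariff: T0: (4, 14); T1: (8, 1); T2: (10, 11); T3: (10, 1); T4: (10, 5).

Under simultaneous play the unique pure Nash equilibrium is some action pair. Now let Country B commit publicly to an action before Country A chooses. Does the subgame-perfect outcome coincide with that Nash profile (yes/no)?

Country A best-responds to each possible Country B move:
- T0 → Country A plays Free (best of 11, 4); Country B gets 1.
- T1 → Country A plays Free (best of 9, 8); Country B gets 4.
- T2 → Country A plays Tariff (best of 3, 10); Country B gets 11.
- T3 → Country A plays Tariff (best of 6, 10); Country B gets 1.
- T4 → Country A plays Tariff (best of 1, 10); Country B gets 5.
Among 1, 4, 11, 1, 5, the best is 11 at T2. Subgame-perfect outcome: (Tariff, T2) with payoffs (10, 11).
Under simultaneous play:
Country A's best replies: T0→Free; T1→Free; T2→Tariff; T3→Tariff; T4→Tariff.
Country B's best replies: Free→T1; Tariff→T0.
The unique mutual best reply is (Free, T1), giving (9, 4).
Sequential outcome (Tariff, T2) differs from the Nash profile (Free, T1).

no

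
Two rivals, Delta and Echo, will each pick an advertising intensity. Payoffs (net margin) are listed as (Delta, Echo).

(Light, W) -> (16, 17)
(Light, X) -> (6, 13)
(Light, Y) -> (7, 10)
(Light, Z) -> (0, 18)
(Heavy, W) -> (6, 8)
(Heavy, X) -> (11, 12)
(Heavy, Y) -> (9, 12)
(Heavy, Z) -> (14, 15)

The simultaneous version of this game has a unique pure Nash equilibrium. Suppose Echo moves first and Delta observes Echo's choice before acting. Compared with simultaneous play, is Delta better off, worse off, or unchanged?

better off

Backward induction with Echo moving first.
- W: Delta compares 16, 6 and picks Light; Echo would get 17.
- X: Delta compares 6, 11 and picks Heavy; Echo would get 12.
- Y: Delta compares 7, 9 and picks Heavy; Echo would get 12.
- Z: Delta compares 0, 14 and picks Heavy; Echo would get 15.
Echo's induced payoffs are 17, 12, 12, 15, so Echo commits to W. Subgame-perfect outcome: (Light, W) with payoffs (16, 17).
Under simultaneous play:
Delta's best replies: W→Light; X→Heavy; Y→Heavy; Z→Heavy.
Echo's best replies: Light→Z; Heavy→Z.
Only (Heavy, Z) has each player best-responding; Nash payoffs (14, 15).
Delta earns 16 sequentially versus 14 at the Nash outcome: better off.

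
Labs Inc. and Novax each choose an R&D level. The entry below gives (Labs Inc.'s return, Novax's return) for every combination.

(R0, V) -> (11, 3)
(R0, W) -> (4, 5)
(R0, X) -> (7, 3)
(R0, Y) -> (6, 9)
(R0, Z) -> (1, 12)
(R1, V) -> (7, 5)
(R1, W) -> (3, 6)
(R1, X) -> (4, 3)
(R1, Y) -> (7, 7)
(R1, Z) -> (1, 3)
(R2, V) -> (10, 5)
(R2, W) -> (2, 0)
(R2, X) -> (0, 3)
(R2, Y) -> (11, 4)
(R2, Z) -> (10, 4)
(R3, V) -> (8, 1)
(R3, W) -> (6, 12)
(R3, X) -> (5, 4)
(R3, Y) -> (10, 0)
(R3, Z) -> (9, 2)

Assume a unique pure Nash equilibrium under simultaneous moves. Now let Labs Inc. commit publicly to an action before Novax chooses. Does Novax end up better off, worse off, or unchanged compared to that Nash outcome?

Backward induction with Labs Inc. moving first.
- R0: Novax compares 3, 5, 3, 9, 12 and picks Z; Labs Inc. would get 1.
- R1: Novax compares 5, 6, 3, 7, 3 and picks Y; Labs Inc. would get 7.
- R2: Novax compares 5, 0, 3, 4, 4 and picks V; Labs Inc. would get 10.
- R3: Novax compares 1, 12, 4, 0, 2 and picks W; Labs Inc. would get 6.
Maximizing over 1, 7, 10, 6, Labs Inc. chooses R2. Subgame-perfect outcome: (R2, V) with payoffs (10, 5).
Now find the simultaneous Nash equilibrium.
Labs Inc.'s best replies: V→R0; W→R3; X→R0; Y→R2; Z→R2.
Novax's best replies: R0→Z; R1→Y; R2→V; R3→W.
Only (R3, W) has each player best-responding; Nash payoffs (6, 12).
Novax earns 5 sequentially versus 12 at the Nash outcome: worse off.

worse off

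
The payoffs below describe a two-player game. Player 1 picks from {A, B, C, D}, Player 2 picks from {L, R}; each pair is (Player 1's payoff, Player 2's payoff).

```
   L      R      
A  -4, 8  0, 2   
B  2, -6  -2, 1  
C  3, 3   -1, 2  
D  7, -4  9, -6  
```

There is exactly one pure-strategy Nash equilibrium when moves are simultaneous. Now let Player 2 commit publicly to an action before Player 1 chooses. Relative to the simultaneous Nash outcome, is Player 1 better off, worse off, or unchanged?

Solve by backward induction (Player 2 leads).
- L: BR = D, leader payoff -4.
- R: BR = D, leader payoff -6.
Player 2's induced payoffs are -4, -6, so Player 2 commits to L. Subgame-perfect outcome: (D, L) with payoffs (7, -4).
Under simultaneous play:
Player 1's best replies: L→D; R→D.
Player 2's best replies: A→L; B→R; C→L; D→L.
The unique mutual best reply is (D, L), giving (7, -4).
Player 1 earns 7 sequentially versus 7 at the Nash outcome: unchanged.

unchanged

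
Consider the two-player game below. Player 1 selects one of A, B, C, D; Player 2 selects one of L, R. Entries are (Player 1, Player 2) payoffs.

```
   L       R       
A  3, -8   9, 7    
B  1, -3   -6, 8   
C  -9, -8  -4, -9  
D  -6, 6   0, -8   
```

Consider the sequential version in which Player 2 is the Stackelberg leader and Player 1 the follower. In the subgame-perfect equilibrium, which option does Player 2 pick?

Backward induction with Player 2 moving first.
- L: BR = A, leader payoff -8.
- R: BR = A, leader payoff 7.
Among -8, 7, the best is 7 at R. Subgame-perfect outcome: (A, R) with payoffs (9, 7).

R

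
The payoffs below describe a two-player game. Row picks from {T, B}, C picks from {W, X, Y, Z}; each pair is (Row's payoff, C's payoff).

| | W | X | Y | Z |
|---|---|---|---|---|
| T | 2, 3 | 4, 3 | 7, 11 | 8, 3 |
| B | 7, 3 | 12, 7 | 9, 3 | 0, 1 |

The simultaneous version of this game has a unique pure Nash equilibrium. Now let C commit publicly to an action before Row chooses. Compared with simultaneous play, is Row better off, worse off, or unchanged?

unchanged

Work backward from Row's decision.
- W: Row compares 2, 7 and picks B; C would get 3.
- X: Row compares 4, 12 and picks B; C would get 7.
- Y: Row compares 7, 9 and picks B; C would get 3.
- Z: Row compares 8, 0 and picks T; C would get 3.
Maximizing over 3, 7, 3, 3, C chooses X. Subgame-perfect outcome: (B, X) with payoffs (12, 7).
For the simultaneous game, intersect best replies.
Row's best replies: W→B; X→B; Y→B; Z→T.
C's best replies: T→Y; B→X.
The unique mutual best reply is (B, X), giving (12, 7).
Row earns 12 sequentially versus 12 at the Nash outcome: unchanged.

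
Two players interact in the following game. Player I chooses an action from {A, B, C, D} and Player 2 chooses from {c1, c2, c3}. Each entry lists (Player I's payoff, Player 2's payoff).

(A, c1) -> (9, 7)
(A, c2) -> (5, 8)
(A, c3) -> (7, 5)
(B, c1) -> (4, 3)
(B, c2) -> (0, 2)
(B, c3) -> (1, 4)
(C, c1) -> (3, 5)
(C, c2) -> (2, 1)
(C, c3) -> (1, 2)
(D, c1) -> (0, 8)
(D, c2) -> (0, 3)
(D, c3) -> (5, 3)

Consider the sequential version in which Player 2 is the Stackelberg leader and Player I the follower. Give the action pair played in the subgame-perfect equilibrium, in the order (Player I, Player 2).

(A, c2)

Solve by backward induction (Player 2 leads).
- c1: Player I compares 9, 4, 3, 0 and picks A; Player 2 would get 7.
- c2: Player I compares 5, 0, 2, 0 and picks A; Player 2 would get 8.
- c3: Player I compares 7, 1, 1, 5 and picks A; Player 2 would get 5.
Among 7, 8, 5, the best is 8 at c2. Subgame-perfect outcome: (A, c2) with payoffs (5, 8).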